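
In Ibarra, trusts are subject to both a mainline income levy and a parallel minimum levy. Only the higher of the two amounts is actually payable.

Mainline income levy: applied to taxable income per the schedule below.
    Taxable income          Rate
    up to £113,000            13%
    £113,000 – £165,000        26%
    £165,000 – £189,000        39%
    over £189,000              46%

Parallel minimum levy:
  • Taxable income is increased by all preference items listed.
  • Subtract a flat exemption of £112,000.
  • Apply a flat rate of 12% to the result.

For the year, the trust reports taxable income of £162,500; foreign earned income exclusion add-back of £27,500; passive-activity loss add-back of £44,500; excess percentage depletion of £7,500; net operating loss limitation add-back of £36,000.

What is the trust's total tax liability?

Parallel minimum levy:
  Adjusted income: £162,500 + £27,500 + £44,500 + £7,500 + £36,000 = £278,000
  Less exemption £112,000 → base £166,000
  £166,000 × 12% = £19,920

Mainline income levy:
  £113,000 × 13% = £14,690
  £49,500 × 26% = £12,870
  → £27,560

£27,560 > £19,920, so the mainline income levy governs.

£27,560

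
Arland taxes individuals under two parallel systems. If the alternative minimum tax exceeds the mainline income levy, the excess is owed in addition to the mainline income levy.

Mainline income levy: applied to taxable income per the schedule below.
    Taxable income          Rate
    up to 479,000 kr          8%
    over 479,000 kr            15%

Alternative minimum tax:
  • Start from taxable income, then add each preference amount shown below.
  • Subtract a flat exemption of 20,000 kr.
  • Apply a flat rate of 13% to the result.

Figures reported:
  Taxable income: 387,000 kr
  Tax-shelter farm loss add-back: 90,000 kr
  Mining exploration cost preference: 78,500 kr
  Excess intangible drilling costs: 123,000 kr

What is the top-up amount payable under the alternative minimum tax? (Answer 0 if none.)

54,645 kr

Alternative minimum tax:
  Adjusted income: 387,000 kr + 90,000 kr + 78,500 kr + 123,000 kr = 678,500 kr
  Less exemption 20,000 kr → base 658,500 kr
  658,500 kr × 13% = 85,605 kr

Mainline income levy:
  387,000 kr × 8% = 30,960 kr

Excess of alternative minimum tax over mainline income levy: 85,605 kr − 30,960 kr = 54,645 kr.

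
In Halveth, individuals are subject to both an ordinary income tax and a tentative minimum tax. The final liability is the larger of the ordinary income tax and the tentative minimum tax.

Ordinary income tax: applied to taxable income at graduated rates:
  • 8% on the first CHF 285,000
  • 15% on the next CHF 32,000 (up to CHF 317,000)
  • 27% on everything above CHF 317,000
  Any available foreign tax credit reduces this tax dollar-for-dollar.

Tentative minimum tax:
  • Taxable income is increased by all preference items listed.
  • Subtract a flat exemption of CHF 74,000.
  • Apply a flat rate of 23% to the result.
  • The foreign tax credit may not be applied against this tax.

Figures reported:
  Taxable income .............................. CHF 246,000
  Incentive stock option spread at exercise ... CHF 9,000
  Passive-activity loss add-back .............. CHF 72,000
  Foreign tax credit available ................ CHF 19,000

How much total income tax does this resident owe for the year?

CHF 58,190

Ordinary income tax:
  CHF 246,000 × 8% = CHF 19,680
  Less foreign tax credit CHF 19,000 → CHF 680

Tentative minimum tax:
  Adjusted income: CHF 246,000 + CHF 9,000 + CHF 72,000 = CHF 327,000
  Less exemption CHF 74,000 → base CHF 253,000
  CHF 253,000 × 23% = CHF 58,190

CHF 58,190 > CHF 680, so the tentative minimum tax is the binding amount.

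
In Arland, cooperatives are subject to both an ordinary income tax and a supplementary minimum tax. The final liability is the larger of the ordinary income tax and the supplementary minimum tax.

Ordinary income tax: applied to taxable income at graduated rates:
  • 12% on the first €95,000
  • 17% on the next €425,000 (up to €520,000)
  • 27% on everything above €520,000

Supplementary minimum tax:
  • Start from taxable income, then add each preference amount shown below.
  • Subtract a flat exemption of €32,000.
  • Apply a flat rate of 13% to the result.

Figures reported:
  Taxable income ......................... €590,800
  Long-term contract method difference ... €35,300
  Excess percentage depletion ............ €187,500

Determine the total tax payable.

Supplementary minimum tax:
  Adjusted income: €590,800 + €35,300 + €187,500 = €813,600
  Less exemption €32,000 → base €781,600
  €781,600 × 13% = €101,608

Ordinary income tax:
  €95,000 × 12% = €11,400
  €425,000 × 17% = €72,250
  €70,800 × 27% = €19,116
  → €102,766

€102,766 > €101,608, so the ordinary income tax governs.

€102,766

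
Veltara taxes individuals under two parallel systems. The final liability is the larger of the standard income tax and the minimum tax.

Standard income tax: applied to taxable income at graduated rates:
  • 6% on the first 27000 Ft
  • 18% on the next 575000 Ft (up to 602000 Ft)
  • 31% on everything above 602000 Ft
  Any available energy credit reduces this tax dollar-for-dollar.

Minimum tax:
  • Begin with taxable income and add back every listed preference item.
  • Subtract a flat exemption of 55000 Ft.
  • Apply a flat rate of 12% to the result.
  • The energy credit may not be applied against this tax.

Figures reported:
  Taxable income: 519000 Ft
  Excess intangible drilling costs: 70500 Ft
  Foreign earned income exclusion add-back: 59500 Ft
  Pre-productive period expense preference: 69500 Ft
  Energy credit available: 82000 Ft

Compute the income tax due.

Standard income tax:
  27000 Ft × 6% = 1620 Ft
  492000 Ft × 18% = 88560 Ft
  → 90180 Ft
  Less energy credit 82000 Ft → 8180 Ft

Minimum tax:
  Adjusted income: 519000 Ft + 70500 Ft + 59500 Ft + 69500 Ft = 718500 Ft
  Less exemption 55000 Ft → base 663500 Ft
  663500 Ft × 12% = 79620 Ft

79620 Ft > 8180 Ft, so the minimum tax is the binding amount.

79620 Ft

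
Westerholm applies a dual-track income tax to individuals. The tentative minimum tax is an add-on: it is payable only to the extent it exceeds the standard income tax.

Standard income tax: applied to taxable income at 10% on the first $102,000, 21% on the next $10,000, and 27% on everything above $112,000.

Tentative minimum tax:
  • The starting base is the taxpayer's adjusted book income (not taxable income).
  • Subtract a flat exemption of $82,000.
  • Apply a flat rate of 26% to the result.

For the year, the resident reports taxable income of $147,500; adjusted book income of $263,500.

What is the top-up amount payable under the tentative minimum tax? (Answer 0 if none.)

$25,305

Standard income tax:
  $102,000 × 10% = $10,200
  $10,000 × 21% = $2,100
  $35,500 × 27% = $9,585
  → $21,885

Tentative minimum tax:
  Base (adjusted book income): $263,500
  Less exemption $82,000 → base $181,500
  $181,500 × 26% = $47,190

Excess of tentative minimum tax over standard income tax: $47,190 − $21,885 = $25,305.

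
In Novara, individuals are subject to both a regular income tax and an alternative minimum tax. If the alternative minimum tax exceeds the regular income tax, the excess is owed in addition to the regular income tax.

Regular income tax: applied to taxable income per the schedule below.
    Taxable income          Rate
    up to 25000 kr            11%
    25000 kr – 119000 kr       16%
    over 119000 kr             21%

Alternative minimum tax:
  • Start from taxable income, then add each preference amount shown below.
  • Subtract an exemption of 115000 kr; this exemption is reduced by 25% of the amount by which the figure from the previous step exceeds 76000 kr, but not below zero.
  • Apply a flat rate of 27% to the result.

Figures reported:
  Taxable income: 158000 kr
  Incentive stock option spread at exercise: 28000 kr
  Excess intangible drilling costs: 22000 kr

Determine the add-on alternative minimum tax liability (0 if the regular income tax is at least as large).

8040 kr

Alternative minimum tax:
  Adjusted income: 158000 kr + 28000 kr + 22000 kr = 208000 kr
  Exemption: 115000 kr − 25% × (208000 kr − 76000 kr) = 115000 kr − 33000 kr = 82000 kr
  Base: 208000 kr − 82000 kr = 126000 kr
  126000 kr × 27% = 34020 kr

Regular income tax:
  25000 kr × 11% = 2750 kr
  94000 kr × 16% = 15040 kr
  39000 kr × 21% = 8190 kr
  → 25980 kr

Excess of alternative minimum tax over regular income tax: 34020 kr − 25980 kr = 8040 kr.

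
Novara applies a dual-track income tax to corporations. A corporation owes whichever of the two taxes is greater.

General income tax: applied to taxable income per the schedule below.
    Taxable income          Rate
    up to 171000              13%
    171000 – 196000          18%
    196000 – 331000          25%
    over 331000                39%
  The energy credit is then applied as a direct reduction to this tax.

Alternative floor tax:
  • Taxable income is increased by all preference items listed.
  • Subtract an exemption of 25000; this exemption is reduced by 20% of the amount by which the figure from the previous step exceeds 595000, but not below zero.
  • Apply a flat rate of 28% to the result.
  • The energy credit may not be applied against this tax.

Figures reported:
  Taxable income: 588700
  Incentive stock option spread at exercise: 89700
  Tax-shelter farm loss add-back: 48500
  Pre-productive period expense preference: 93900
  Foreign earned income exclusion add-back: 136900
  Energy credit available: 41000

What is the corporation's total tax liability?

Alternative floor tax:
  Adjusted income: 588700 + 89700 + 48500 + 93900 + 136900 = 957700
  Exemption: 20% × (957700 − 595000) = 72540 ≥ 25000, so the exemption is fully phased out
  Base: 957700 − 0 = 957700
  957700 × 28% = 268156

General income tax:
  171000 × 13% = 22230
  25000 × 18% = 4500
  135000 × 25% = 33750
  257700 × 39% = 100503
  → 160983
  Less energy credit 41000 → 119983

268156 > 119983, so the alternative floor tax is the binding amount.

268156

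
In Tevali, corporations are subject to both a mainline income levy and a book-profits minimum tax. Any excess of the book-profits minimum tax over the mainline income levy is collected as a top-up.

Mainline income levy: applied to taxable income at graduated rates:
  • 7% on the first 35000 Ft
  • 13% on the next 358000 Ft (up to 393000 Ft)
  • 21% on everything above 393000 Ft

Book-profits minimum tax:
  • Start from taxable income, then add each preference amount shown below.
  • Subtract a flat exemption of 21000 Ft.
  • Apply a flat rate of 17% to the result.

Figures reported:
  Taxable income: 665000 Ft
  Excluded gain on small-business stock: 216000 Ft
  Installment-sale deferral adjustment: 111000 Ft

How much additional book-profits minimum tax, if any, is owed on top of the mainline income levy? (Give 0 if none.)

Book-profits minimum tax:
  Adjusted income: 665000 Ft + 216000 Ft + 111000 Ft = 992000 Ft
  Less exemption 21000 Ft → base 971000 Ft
  971000 Ft × 17% = 165070 Ft

Mainline income levy:
  35000 Ft × 7% = 2450 Ft
  358000 Ft × 13% = 46540 Ft
  272000 Ft × 21% = 57120 Ft
  → 106110 Ft

Excess of book-profits minimum tax over mainline income levy: 165070 Ft − 106110 Ft = 58960 Ft.

58960 Ft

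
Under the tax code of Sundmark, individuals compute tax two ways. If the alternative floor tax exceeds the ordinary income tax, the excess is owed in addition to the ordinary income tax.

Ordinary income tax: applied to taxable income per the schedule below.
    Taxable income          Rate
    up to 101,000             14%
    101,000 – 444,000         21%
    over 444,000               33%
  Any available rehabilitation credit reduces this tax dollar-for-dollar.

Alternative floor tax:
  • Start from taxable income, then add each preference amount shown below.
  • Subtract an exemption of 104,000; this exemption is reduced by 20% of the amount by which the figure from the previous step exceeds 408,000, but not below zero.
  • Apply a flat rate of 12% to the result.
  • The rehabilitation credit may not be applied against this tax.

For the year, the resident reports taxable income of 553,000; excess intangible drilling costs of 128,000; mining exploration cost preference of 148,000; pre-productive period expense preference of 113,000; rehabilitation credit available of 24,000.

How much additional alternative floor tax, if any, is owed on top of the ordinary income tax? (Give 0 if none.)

Alternative floor tax:
  Adjusted income: 553,000 + 128,000 + 148,000 + 113,000 = 942,000
  Exemption: 20% × (942,000 − 408,000) = 106,800 ≥ 104,000, so the exemption is fully phased out
  Base: 942,000 − 0 = 942,000
  942,000 × 12% = 113,040

Ordinary income tax:
  101,000 × 14% = 14,140
  343,000 × 21% = 72,030
  109,000 × 33% = 35,970
  → 122,140
  Less rehabilitation credit 24,000 → 98,140

Excess of alternative floor tax over ordinary income tax: 113,040 − 98,140 = 14,900.

14,900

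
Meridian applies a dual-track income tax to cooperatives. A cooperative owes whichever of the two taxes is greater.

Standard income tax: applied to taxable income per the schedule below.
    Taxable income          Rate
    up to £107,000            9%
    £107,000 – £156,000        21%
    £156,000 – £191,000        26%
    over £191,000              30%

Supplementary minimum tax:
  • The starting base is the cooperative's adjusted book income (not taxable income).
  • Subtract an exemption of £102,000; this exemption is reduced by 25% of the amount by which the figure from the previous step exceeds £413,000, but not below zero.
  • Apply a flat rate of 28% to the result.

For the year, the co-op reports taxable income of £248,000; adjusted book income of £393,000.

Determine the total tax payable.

Standard income tax:
  £107,000 × 9% = £9,630
  £49,000 × 21% = £10,290
  £35,000 × 26% = £9,100
  £57,000 × 30% = £17,100
  → £46,120

Supplementary minimum tax:
  Base (adjusted book income): £393,000
  Exemption: £393,000 ≤ £413,000, so full £102,000 applies
  Base: £393,000 − £102,000 = £291,000
  £291,000 × 28% = £81,480

£81,480 > £46,120, so the supplementary minimum tax is the binding amount.

£81,480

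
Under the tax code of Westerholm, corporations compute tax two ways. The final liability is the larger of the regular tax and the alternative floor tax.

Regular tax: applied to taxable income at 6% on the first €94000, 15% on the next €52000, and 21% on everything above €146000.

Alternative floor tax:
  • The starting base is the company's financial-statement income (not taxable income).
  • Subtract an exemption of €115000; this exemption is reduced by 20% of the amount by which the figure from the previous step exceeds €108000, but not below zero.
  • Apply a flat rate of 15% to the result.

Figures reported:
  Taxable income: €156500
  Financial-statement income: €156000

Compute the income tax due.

€15645

Alternative floor tax:
  Base (financial-statement income): €156000
  Exemption: €115000 − 20% × (€156000 − €108000) = €115000 − €9600 = €105400
  Base: €156000 − €105400 = €50600
  €50600 × 15% = €7590

Regular tax:
  €94000 × 6% = €5640
  €52000 × 15% = €7800
  €10500 × 21% = €2205
  → €15645

€15645 > €7590, so the regular tax governs.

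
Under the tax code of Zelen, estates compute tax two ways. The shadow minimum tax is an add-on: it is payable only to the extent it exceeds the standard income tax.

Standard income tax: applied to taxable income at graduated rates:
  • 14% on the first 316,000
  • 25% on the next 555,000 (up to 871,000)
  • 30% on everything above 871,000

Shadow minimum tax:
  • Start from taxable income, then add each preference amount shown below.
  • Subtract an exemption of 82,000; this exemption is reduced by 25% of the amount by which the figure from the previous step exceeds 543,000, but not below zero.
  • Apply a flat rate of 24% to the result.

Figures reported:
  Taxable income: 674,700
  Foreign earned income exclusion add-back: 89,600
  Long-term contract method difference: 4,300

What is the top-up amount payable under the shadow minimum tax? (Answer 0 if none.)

Standard income tax:
  316,000 × 14% = 44,240
  358,700 × 25% = 89,675
  → 133,915

Shadow minimum tax:
  Adjusted income: 674,700 + 89,600 + 4,300 = 768,600
  Exemption: 82,000 − 25% × (768,600 − 543,000) = 82,000 − 56,400 = 25,600
  Base: 768,600 − 25,600 = 743,000
  743,000 × 24% = 178,320

Excess of shadow minimum tax over standard income tax: 178,320 − 133,915 = 44,405.

44,405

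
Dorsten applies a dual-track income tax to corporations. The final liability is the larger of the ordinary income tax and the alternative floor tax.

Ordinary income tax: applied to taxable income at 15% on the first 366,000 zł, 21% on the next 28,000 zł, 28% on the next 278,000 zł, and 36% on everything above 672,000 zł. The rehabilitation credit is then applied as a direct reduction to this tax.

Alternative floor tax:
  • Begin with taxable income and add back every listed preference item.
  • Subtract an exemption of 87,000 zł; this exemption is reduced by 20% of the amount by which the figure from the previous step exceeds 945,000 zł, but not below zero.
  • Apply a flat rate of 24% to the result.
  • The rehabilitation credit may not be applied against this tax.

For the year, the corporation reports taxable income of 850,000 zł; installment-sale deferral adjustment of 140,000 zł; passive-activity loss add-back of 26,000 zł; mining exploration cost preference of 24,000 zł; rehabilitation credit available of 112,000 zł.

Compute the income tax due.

Ordinary income tax:
  366,000 zł × 15% = 54,900 zł
  28,000 zł × 21% = 5,880 zł
  278,000 zł × 28% = 77,840 zł
  178,000 zł × 36% = 64,080 zł
  → 202,700 zł
  Less rehabilitation credit 112,000 zł → 90,700 zł

Alternative floor tax:
  Adjusted income: 850,000 zł + 140,000 zł + 26,000 zł + 24,000 zł = 1,040,000 zł
  Exemption: 87,000 zł − 20% × (1,040,000 zł − 945,000 zł) = 87,000 zł − 19,000 zł = 68,000 zł
  Base: 1,040,000 zł − 68,000 zł = 972,000 zł
  972,000 zł × 24% = 233,280 zł

233,280 zł > 90,700 zł, so the alternative floor tax is the binding amount.

233,280 zł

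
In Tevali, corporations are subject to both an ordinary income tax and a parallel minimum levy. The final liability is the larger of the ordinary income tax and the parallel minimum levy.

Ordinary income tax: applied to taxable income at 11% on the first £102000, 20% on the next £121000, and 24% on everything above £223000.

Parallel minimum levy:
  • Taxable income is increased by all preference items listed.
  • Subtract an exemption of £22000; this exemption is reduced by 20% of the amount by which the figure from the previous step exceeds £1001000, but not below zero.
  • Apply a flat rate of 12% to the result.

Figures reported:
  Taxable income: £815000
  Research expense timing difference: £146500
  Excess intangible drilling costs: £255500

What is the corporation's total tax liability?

Ordinary income tax:
  £102000 × 11% = £11220
  £121000 × 20% = £24200
  £592000 × 24% = £142080
  → £177500

Parallel minimum levy:
  Adjusted income: £815000 + £146500 + £255500 = £1217000
  Exemption: 20% × (£1217000 − £1001000) = £43200 ≥ £22000, so the exemption is fully phased out
  Base: £1217000 − £0 = £1217000
  £1217000 × 12% = £146040

£177500 > £146040, so the ordinary income tax governs.

£177500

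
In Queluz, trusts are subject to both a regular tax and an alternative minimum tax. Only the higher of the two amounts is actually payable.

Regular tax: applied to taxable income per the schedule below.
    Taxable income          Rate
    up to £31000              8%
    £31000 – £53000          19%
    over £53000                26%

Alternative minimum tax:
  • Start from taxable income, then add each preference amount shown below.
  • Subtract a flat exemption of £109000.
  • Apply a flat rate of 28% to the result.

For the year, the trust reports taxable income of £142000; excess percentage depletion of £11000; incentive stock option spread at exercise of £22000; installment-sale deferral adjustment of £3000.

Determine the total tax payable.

Alternative minimum tax:
  Adjusted income: £142000 + £11000 + £22000 + £3000 = £178000
  Less exemption £109000 → base £69000
  £69000 × 28% = £19320

Regular tax:
  £31000 × 8% = £2480
  £22000 × 19% = £4180
  £89000 × 26% = £23140
  → £29800

£29800 > £19320, so the regular tax governs.

£29800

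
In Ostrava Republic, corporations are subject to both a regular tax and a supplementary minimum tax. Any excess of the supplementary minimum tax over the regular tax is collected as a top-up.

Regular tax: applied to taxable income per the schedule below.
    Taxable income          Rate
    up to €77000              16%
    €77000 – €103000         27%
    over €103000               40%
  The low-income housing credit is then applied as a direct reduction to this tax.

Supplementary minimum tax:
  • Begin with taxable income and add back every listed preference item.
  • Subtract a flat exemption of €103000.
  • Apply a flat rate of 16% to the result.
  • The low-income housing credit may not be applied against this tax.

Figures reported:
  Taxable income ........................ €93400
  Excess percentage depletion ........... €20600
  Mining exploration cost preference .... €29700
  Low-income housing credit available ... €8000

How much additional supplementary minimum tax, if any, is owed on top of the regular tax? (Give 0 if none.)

Regular tax:
  €77000 × 16% = €12320
  €16400 × 27% = €4428
  → €16748
  Less low-income housing credit €8000 → €8748

Supplementary minimum tax:
  Adjusted income: €93400 + €20600 + €29700 = €143700
  Less exemption €103000 → base €40700
  €40700 × 16% = €6512

€6512 ≤ €8748, so no add-on is due.

€0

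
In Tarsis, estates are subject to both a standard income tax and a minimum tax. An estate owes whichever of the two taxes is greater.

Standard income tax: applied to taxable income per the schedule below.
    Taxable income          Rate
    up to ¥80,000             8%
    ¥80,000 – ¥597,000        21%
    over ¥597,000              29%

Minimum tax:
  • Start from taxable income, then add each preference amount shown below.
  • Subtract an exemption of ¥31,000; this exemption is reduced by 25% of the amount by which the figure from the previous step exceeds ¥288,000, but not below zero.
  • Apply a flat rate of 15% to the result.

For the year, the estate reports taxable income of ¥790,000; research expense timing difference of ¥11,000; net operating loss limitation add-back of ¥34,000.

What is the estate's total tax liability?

Minimum tax:
  Adjusted income: ¥790,000 + ¥11,000 + ¥34,000 = ¥835,000
  Exemption: 25% × (¥835,000 − ¥288,000) = ¥136,750 ≥ ¥31,000, so the exemption is fully phased out
  Base: ¥835,000 − ¥0 = ¥835,000
  ¥835,000 × 15% = ¥125,250

Standard income tax:
  ¥80,000 × 8% = ¥6,400
  ¥517,000 × 21% = ¥108,570
  ¥193,000 × 29% = ¥55,970
  → ¥170,940

¥170,940 > ¥125,250, so the standard income tax governs.

¥170,940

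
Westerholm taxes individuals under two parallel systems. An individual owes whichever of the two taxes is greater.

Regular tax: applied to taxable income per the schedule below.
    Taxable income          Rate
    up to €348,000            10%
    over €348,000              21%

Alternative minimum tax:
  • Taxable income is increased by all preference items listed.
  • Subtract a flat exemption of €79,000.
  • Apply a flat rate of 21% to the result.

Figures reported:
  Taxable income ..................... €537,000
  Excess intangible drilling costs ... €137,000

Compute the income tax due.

€124,950

Alternative minimum tax:
  Adjusted income: €537,000 + €137,000 = €674,000
  Less exemption €79,000 → base €595,000
  €595,000 × 21% = €124,950

Regular tax:
  €348,000 × 10% = €34,800
  €189,000 × 21% = €39,690
  → €74,490

€124,950 > €74,490, so the alternative minimum tax is the binding amount.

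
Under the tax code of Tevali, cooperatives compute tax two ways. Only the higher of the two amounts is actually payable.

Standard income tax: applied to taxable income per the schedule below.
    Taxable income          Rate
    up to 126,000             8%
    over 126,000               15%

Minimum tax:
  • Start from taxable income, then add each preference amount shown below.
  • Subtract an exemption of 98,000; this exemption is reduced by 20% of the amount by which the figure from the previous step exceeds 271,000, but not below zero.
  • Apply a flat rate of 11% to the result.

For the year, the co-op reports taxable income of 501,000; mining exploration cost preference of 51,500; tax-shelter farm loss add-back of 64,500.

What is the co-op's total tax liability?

Minimum tax:
  Adjusted income: 501,000 + 51,500 + 64,500 = 617,000
  Exemption: 98,000 − 20% × (617,000 − 271,000) = 98,000 − 69,200 = 28,800
  Base: 617,000 − 28,800 = 588,200
  588,200 × 11% = 64,702

Standard income tax:
  126,000 × 8% = 10,080
  375,000 × 15% = 56,250
  → 66,330

66,330 > 64,702, so the standard income tax governs.

66,330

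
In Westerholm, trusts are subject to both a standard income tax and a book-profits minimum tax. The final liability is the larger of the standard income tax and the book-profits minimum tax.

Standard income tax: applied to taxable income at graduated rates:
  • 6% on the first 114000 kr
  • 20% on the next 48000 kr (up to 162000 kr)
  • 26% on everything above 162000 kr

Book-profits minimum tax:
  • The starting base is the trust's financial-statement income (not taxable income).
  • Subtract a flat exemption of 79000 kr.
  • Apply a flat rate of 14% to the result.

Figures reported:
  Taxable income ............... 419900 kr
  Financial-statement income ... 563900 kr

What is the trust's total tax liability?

83494 kr

Book-profits minimum tax:
  Base (financial-statement income): 563900 kr
  Less exemption 79000 kr → base 484900 kr
  484900 kr × 14% = 67886 kr

Standard income tax:
  114000 kr × 6% = 6840 kr
  48000 kr × 20% = 9600 kr
  257900 kr × 26% = 67054 kr
  → 83494 kr

83494 kr > 67886 kr, so the standard income tax governs.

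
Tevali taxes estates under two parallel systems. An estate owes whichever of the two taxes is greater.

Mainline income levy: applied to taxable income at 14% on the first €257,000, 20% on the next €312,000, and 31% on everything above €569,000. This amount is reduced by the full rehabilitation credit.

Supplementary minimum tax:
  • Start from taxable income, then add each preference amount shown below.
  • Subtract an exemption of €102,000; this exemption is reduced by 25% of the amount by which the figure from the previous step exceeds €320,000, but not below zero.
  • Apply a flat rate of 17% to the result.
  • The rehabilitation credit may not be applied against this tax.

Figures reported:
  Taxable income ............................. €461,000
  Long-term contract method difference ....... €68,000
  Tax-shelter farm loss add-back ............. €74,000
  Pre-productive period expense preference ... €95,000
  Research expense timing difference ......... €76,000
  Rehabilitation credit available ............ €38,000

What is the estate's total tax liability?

Supplementary minimum tax:
  Adjusted income: €461,000 + €68,000 + €74,000 + €95,000 + €76,000 = €774,000
  Exemption: 25% × (€774,000 − €320,000) = €113,500 ≥ €102,000, so the exemption is fully phased out
  Base: €774,000 − €0 = €774,000
  €774,000 × 17% = €131,580

Mainline income levy:
  €257,000 × 14% = €35,980
  €204,000 × 20% = €40,800
  → €76,780
  Less rehabilitation credit €38,000 → €38,780

€131,580 > €38,780, so the supplementary minimum tax is the binding amount.

€131,580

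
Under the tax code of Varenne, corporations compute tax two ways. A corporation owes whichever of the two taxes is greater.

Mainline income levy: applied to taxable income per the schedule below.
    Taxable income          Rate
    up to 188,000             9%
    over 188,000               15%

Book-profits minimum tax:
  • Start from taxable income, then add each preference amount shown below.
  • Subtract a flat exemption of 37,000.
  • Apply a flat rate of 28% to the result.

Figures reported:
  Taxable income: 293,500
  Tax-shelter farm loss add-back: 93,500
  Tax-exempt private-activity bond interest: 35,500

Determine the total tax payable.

Book-profits minimum tax:
  Adjusted income: 293,500 + 93,500 + 35,500 = 422,500
  Less exemption 37,000 → base 385,500
  385,500 × 28% = 107,940

Mainline income levy:
  188,000 × 9% = 16,920
  105,500 × 15% = 15,825
  → 32,745

107,940 > 32,745, so the book-profits minimum tax is the binding amount.

107,940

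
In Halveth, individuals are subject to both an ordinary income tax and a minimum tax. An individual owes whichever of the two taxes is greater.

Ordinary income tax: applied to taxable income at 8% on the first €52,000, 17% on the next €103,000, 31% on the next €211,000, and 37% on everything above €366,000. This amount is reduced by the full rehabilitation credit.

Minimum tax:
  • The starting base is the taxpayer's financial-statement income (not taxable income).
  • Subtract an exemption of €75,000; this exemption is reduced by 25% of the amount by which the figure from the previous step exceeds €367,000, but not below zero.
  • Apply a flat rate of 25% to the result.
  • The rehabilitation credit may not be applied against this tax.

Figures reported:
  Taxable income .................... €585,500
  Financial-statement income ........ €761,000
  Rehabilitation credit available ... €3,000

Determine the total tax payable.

Ordinary income tax:
  €52,000 × 8% = €4,160
  €103,000 × 17% = €17,510
  €211,000 × 31% = €65,410
  €219,500 × 37% = €81,215
  → €168,295
  Less rehabilitation credit €3,000 → €165,295

Minimum tax:
  Base (financial-statement income): €761,000
  Exemption: 25% × (€761,000 − €367,000) = €98,500 ≥ €75,000, so the exemption is fully phased out
  Base: €761,000 − €0 = €761,000
  €761,000 × 25% = €190,250

€190,250 > €165,295, so the minimum tax is the binding amount.

€190,250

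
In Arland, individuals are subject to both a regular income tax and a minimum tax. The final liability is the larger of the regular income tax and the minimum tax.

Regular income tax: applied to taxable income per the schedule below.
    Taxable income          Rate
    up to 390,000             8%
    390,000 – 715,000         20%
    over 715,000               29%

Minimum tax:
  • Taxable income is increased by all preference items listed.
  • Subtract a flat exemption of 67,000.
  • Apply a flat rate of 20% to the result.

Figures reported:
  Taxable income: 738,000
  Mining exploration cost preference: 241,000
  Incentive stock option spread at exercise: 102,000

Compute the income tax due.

202,800

Regular income tax:
  390,000 × 8% = 31,200
  325,000 × 20% = 65,000
  23,000 × 29% = 6,670
  → 102,870

Minimum tax:
  Adjusted income: 738,000 + 241,000 + 102,000 = 1,081,000
  Less exemption 67,000 → base 1,014,000
  1,014,000 × 20% = 202,800

202,800 > 102,870, so the minimum tax is the binding amount.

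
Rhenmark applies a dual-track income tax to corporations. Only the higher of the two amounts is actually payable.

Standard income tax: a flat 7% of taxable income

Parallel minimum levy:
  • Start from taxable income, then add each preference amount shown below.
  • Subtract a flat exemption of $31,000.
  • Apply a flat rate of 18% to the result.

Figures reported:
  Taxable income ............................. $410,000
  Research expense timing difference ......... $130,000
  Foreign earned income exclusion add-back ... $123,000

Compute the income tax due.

Standard income tax:
  $410,000 × 7% = $28,700

Parallel minimum levy:
  Adjusted income: $410,000 + $130,000 + $123,000 = $663,000
  Less exemption $31,000 → base $632,000
  $632,000 × 18% = $113,760

$113,760 > $28,700, so the parallel minimum levy is the binding amount.

$113,760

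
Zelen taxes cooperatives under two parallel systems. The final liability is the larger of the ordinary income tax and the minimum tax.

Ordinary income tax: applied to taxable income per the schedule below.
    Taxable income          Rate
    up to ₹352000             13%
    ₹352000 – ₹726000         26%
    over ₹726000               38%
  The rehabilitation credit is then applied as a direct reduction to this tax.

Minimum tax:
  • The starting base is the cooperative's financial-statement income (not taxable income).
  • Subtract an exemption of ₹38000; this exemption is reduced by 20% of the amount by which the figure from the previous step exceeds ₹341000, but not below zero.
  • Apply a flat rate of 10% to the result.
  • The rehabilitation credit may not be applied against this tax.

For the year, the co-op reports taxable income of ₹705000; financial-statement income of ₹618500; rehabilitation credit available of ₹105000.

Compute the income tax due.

₹61850

Ordinary income tax:
  ₹352000 × 13% = ₹45760
  ₹353000 × 26% = ₹91780
  → ₹137540
  Less rehabilitation credit ₹105000 → ₹32540

Minimum tax:
  Base (financial-statement income): ₹618500
  Exemption: 20% × (₹618500 − ₹341000) = ₹55500 ≥ ₹38000, so the exemption is fully phased out
  Base: ₹618500 − ₹0 = ₹618500
  ₹618500 × 10% = ₹61850

₹61850 > ₹32540, so the minimum tax is the binding amount.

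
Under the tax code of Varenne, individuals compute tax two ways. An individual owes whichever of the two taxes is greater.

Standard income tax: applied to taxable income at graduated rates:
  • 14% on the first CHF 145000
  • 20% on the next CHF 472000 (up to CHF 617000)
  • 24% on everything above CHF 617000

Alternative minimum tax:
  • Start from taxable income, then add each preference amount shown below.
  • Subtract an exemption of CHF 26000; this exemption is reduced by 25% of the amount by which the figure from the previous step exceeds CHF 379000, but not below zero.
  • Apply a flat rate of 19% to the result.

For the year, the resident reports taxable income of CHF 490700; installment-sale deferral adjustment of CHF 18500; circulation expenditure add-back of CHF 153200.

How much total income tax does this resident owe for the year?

Alternative minimum tax:
  Adjusted income: CHF 490700 + CHF 18500 + CHF 153200 = CHF 662400
  Exemption: 25% × (CHF 662400 − CHF 379000) = CHF 70850 ≥ CHF 26000, so the exemption is fully phased out
  Base: CHF 662400 − CHF 0 = CHF 662400
  CHF 662400 × 19% = CHF 125856

Standard income tax:
  CHF 145000 × 14% = CHF 20300
  CHF 345700 × 20% = CHF 69140
  → CHF 89440

CHF 125856 > CHF 89440, so the alternative minimum tax is the binding amount.

CHF 125856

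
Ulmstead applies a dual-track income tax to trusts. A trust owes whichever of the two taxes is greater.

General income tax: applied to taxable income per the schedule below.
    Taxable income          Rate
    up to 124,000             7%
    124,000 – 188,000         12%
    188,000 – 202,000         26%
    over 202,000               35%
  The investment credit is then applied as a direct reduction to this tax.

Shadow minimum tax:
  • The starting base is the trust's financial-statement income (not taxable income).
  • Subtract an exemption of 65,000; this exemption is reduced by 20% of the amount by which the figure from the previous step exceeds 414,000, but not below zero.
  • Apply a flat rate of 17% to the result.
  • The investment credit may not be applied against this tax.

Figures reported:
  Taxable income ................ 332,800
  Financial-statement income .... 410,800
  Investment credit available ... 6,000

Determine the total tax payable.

59,780

General income tax:
  124,000 × 7% = 8,680
  64,000 × 12% = 7,680
  14,000 × 26% = 3,640
  130,800 × 35% = 45,780
  → 65,780
  Less investment credit 6,000 → 59,780

Shadow minimum tax:
  Base (financial-statement income): 410,800
  Exemption: 410,800 ≤ 414,000, so full 65,000 applies
  Base: 410,800 − 65,000 = 345,800
  345,800 × 17% = 58,786

59,780 > 58,786, so the general income tax governs.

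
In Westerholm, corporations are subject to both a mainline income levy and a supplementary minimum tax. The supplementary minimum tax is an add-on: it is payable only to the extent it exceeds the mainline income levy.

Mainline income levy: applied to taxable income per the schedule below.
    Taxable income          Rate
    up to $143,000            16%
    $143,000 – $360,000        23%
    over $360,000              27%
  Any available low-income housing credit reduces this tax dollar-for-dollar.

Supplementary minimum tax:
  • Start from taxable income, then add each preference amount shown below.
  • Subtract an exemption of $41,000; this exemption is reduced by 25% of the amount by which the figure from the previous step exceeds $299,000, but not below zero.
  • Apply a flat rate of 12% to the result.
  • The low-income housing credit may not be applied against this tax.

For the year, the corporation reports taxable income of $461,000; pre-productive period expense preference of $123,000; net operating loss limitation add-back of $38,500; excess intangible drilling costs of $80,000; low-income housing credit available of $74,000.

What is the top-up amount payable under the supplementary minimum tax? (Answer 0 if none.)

Mainline income levy:
  $143,000 × 16% = $22,880
  $217,000 × 23% = $49,910
  $101,000 × 27% = $27,270
  → $100,060
  Less low-income housing credit $74,000 → $26,060

Supplementary minimum tax:
  Adjusted income: $461,000 + $123,000 + $38,500 + $80,000 = $702,500
  Exemption: 25% × ($702,500 − $299,000) = $100,875 ≥ $41,000, so the exemption is fully phased out
  Base: $702,500 − $0 = $702,500
  $702,500 × 12% = $84,300

Excess of supplementary minimum tax over mainline income levy: $84,300 − $26,060 = $58,240.

$58,240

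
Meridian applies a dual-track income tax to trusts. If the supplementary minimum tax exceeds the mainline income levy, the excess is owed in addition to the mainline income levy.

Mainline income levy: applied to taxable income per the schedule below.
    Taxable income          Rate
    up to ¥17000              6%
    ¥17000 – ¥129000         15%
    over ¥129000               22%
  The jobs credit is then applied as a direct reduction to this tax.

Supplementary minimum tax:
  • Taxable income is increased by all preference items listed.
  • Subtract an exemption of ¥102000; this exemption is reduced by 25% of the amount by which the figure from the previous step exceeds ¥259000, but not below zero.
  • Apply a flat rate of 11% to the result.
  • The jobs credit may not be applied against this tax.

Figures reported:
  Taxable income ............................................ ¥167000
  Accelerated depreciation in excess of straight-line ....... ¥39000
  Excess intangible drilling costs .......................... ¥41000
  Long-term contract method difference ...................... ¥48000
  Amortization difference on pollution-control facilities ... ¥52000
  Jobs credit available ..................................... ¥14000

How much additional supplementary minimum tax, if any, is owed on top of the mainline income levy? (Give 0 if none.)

Supplementary minimum tax:
  Adjusted income: ¥167000 + ¥39000 + ¥41000 + ¥48000 + ¥52000 = ¥347000
  Exemption: ¥102000 − 25% × (¥347000 − ¥259000) = ¥102000 − ¥22000 = ¥80000
  Base: ¥347000 − ¥80000 = ¥267000
  ¥267000 × 11% = ¥29370

Mainline income levy:
  ¥17000 × 6% = ¥1020
  ¥112000 × 15% = ¥16800
  ¥38000 × 22% = ¥8360
  → ¥26180
  Less jobs credit ¥14000 → ¥12180

Excess of supplementary minimum tax over mainline income levy: ¥29370 − ¥12180 = ¥17190.

¥17190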